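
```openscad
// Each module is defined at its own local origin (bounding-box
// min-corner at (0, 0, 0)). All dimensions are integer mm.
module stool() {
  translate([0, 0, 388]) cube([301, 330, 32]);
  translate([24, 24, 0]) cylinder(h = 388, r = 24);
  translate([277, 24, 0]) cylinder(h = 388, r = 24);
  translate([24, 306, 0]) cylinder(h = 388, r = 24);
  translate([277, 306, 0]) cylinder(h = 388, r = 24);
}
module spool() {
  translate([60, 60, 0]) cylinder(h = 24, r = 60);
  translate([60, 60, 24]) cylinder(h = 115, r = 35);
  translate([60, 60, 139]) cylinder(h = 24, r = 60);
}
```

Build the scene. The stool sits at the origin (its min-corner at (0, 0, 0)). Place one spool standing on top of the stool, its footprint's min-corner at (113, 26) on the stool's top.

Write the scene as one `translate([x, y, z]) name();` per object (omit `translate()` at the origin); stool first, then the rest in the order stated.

stool();
translate([113, 26, 420]) spool();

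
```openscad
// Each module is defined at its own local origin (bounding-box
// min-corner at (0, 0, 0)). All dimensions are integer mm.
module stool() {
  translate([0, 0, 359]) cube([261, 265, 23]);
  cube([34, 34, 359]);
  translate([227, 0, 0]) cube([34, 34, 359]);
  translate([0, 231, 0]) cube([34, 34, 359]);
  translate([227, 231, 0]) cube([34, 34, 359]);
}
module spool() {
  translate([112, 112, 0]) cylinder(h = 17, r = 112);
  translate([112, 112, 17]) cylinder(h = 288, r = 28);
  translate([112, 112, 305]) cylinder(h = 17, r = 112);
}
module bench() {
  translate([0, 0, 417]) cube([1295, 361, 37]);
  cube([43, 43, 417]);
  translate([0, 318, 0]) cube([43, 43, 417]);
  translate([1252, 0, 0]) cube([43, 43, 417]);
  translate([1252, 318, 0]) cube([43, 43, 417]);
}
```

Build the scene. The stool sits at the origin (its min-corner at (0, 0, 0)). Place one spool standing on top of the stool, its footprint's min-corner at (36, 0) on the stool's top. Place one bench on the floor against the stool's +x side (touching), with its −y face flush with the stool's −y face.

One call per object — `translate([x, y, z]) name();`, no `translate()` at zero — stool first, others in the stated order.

stool();
translate([36, 0, 382]) spool();
translate([261, 0, 0]) bench();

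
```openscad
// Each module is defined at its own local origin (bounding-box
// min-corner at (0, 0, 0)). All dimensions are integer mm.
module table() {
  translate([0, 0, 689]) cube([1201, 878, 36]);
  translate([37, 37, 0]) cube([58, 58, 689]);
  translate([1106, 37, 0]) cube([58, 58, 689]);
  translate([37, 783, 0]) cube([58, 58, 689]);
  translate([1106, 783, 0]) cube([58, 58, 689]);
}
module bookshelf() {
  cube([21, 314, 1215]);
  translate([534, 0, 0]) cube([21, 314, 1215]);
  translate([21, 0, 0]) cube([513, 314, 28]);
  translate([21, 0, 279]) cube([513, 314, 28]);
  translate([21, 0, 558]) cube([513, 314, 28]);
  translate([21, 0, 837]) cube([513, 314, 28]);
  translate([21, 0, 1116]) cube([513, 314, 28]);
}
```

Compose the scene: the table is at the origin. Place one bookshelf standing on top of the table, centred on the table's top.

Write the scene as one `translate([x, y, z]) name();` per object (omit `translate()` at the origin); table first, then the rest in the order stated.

table();
translate([323, 282, 725]) bookshelf();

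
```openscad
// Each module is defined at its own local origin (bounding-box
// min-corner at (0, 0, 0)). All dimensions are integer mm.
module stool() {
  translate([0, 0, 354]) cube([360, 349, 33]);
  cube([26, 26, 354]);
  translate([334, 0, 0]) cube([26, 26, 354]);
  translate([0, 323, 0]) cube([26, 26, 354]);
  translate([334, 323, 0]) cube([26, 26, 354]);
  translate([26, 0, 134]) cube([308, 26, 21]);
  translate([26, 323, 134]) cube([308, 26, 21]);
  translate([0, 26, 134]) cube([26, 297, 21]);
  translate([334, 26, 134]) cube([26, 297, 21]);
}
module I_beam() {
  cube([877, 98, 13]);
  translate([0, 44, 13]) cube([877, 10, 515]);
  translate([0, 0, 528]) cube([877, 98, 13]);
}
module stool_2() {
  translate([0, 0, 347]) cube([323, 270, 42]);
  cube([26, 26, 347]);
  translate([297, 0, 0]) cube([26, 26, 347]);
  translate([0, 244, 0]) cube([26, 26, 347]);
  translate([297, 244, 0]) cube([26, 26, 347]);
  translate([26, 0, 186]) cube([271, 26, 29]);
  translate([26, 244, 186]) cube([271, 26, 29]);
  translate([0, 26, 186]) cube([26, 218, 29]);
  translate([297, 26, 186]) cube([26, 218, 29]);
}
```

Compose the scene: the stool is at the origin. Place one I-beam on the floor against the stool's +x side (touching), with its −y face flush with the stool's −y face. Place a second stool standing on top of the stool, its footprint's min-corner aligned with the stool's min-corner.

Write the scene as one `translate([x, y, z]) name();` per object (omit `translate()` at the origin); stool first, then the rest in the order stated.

stool();
translate([360, 0, 0]) I_beam();
translate([0, 0, 387]) stool_2();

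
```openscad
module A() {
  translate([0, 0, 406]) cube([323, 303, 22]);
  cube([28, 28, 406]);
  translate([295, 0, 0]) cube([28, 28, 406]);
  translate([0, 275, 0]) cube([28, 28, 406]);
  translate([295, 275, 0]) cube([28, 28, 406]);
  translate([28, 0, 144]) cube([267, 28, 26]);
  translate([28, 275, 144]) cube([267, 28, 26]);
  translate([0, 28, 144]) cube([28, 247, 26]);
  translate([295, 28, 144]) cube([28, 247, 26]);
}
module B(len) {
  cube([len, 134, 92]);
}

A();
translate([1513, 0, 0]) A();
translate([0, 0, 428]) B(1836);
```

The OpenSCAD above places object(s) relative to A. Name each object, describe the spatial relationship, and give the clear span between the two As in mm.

A is a stool. B is a beam. A beam spans the tops of two stools. The clear span between the two stools is 1190 mm.

Second stool starts at x = 1513; first ends at x = 323; clear span = 1513 − 323 = 1190 mm.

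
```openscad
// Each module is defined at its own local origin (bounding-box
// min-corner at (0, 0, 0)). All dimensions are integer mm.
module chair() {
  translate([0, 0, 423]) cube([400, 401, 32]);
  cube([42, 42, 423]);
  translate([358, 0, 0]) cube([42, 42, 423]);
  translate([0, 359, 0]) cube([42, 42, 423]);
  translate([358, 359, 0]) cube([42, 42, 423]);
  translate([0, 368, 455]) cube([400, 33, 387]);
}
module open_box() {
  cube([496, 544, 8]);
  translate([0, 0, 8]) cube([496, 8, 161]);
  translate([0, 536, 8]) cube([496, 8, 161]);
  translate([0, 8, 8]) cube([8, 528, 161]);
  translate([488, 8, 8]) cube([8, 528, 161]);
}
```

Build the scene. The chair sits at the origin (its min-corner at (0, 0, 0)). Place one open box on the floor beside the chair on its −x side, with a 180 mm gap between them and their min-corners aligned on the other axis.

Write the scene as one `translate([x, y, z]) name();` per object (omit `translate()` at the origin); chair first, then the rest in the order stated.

chair();
translate([-676, 0, 0]) open_box();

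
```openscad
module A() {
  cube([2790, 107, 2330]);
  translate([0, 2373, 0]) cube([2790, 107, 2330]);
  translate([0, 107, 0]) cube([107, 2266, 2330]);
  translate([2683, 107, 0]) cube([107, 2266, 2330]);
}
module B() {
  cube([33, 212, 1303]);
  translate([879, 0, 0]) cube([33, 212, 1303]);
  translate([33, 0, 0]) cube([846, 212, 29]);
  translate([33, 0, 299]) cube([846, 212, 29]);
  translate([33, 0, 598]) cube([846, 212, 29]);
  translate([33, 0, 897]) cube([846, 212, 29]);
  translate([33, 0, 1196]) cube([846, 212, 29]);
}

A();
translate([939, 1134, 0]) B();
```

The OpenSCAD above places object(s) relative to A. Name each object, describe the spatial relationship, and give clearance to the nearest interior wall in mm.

A is a house frame. B is a bookshelf. The bookshelf sits inside the house frame, centred. The clearance to the nearest interior wall is 832 mm.

Clearances: x = 832, y = 1027; minimum 832 mm.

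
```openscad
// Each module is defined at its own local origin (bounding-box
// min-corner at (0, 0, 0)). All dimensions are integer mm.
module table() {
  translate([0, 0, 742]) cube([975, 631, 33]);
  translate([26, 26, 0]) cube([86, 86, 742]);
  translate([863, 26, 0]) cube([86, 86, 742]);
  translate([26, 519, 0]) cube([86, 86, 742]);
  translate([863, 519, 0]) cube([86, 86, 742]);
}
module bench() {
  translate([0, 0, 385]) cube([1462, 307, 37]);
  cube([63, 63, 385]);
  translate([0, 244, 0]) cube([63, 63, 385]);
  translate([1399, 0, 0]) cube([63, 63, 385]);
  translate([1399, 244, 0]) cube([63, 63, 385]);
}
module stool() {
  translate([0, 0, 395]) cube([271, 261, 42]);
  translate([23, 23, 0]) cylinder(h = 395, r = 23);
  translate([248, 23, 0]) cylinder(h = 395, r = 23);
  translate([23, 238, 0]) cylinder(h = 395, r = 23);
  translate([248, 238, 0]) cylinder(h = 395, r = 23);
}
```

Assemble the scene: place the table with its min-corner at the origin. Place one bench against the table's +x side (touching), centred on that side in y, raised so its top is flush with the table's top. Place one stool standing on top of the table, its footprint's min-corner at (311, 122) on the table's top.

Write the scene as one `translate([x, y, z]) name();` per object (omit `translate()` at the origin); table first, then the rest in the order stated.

table();
translate([975, 162, 353]) bench();
translate([311, 122, 775]) stool();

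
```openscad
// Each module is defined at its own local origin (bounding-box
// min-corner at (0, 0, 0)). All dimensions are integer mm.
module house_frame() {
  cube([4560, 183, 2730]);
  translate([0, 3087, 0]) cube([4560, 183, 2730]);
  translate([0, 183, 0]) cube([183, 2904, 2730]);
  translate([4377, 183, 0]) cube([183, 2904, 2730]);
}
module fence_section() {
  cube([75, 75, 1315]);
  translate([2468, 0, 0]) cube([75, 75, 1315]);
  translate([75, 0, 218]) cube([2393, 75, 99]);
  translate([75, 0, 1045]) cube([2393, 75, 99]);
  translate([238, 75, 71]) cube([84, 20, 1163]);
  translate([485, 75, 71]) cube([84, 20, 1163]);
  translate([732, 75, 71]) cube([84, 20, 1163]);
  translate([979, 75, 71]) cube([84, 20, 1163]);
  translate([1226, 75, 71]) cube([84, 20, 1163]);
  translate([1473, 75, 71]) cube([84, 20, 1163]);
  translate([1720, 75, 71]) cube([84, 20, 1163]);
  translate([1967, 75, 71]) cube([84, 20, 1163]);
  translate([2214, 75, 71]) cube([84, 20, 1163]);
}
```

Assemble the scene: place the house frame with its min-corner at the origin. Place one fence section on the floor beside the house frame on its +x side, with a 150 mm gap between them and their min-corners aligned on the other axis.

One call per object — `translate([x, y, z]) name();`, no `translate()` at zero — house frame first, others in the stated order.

house_frame();
translate([4710, 0, 0]) fence_section();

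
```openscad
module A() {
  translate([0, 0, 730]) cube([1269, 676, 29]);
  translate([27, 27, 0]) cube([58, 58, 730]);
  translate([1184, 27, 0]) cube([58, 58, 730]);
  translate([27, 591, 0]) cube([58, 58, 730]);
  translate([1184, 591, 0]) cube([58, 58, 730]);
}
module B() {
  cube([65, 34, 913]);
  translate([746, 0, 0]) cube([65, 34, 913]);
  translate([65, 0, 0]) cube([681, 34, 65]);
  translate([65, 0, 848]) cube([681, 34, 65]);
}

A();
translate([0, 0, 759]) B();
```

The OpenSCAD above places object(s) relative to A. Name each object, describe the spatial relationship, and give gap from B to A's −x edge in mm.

The picture frame's min-x is at 0; the table's min-x is 0; gap = 0 mm.

A is a table. B is a picture frame. The picture frame is on top of the table. The gap from the picture frame to the table's −x edge is 0 mm.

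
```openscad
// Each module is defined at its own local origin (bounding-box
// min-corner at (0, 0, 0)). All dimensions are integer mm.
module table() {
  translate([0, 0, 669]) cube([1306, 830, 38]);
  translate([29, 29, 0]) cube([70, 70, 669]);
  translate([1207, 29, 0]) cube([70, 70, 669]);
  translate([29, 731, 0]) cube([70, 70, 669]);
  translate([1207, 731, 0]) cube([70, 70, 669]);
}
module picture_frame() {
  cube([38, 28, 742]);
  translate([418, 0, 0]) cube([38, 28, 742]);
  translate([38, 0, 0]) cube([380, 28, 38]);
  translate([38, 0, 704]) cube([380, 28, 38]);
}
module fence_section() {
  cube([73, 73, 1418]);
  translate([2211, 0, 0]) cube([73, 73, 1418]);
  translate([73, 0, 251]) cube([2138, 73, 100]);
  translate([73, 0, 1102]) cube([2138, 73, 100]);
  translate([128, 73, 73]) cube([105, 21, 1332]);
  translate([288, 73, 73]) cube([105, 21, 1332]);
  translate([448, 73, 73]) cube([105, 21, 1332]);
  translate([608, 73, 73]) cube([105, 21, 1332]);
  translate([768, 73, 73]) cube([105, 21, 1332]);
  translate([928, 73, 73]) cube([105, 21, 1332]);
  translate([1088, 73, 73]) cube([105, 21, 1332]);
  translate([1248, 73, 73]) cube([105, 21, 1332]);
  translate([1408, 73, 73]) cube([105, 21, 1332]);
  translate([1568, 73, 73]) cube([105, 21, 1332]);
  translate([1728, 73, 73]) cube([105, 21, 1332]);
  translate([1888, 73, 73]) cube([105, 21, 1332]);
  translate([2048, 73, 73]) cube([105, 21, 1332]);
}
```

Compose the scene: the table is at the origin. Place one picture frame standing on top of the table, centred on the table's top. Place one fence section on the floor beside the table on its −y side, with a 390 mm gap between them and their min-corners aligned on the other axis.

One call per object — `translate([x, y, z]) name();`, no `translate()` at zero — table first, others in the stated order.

table();
translate([425, 401, 707]) picture_frame();
translate([0, -484, 0]) fence_section();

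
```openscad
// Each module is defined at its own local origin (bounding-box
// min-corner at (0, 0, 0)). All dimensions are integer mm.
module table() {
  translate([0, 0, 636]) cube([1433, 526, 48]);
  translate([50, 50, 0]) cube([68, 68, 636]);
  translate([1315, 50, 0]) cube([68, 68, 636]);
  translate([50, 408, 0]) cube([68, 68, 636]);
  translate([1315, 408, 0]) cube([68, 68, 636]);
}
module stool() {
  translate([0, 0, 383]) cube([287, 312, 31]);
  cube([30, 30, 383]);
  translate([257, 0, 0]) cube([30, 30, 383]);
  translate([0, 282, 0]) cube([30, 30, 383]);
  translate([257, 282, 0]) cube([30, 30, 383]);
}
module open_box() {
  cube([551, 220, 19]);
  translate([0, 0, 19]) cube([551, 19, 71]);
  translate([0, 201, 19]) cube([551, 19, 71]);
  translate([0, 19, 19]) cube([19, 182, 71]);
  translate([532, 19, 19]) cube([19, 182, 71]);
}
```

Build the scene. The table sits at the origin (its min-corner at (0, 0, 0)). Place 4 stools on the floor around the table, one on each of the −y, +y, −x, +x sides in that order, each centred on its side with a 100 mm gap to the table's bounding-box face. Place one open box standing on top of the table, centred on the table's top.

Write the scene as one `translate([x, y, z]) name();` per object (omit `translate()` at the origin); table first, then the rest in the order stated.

table();
translate([573, -412, 0]) stool();
translate([573, 626, 0]) stool();
translate([-387, 107, 0]) stool();
translate([1533, 107, 0]) stool();
translate([441, 153, 684]) open_box();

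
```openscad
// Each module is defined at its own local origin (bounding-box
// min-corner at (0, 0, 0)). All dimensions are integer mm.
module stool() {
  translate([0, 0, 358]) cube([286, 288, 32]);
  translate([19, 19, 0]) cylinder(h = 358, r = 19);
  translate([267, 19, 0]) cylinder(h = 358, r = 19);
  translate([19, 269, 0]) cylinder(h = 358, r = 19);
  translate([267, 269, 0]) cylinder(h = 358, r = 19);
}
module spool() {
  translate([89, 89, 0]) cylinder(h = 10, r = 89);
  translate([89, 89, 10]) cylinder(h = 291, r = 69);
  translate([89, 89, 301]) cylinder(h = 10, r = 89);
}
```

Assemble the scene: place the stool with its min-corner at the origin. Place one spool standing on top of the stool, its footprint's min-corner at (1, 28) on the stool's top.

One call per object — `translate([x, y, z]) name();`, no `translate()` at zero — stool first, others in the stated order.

stool();
translate([1, 28, 390]) spool();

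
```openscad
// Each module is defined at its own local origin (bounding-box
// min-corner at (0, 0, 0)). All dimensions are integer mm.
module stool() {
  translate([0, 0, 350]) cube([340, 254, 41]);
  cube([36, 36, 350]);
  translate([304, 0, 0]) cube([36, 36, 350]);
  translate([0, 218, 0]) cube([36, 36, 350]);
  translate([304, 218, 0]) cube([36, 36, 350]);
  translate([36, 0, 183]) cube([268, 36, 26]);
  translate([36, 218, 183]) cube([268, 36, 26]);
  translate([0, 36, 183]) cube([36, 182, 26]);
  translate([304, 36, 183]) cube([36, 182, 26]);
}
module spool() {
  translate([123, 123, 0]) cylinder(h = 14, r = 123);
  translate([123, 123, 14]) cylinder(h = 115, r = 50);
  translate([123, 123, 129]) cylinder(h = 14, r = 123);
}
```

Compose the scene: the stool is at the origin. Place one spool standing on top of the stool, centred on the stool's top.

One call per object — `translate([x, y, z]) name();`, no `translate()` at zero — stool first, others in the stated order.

stool();
translate([47, 4, 391]) spool();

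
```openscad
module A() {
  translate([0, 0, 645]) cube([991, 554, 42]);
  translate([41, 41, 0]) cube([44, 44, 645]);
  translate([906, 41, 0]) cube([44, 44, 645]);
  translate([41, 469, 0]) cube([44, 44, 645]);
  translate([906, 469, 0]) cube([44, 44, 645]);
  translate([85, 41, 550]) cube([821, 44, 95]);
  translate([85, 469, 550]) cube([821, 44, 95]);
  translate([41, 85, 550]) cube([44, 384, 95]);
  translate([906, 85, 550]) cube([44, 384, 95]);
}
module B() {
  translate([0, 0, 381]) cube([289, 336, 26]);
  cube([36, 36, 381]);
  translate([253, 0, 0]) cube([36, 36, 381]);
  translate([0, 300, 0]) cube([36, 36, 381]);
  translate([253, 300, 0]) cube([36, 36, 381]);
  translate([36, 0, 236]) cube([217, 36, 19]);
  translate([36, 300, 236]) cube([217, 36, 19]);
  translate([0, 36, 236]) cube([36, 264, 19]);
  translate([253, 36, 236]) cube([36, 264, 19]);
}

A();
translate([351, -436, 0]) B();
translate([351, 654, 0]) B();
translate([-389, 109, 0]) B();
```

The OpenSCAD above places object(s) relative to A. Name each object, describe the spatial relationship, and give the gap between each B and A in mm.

Each stool's nearest face is 100 mm from the table's bounding box.

A is a table. B is a stool. Three stools sit around the table at the −y, +y, −x sides. The gap between each stool and the table is 100 mm.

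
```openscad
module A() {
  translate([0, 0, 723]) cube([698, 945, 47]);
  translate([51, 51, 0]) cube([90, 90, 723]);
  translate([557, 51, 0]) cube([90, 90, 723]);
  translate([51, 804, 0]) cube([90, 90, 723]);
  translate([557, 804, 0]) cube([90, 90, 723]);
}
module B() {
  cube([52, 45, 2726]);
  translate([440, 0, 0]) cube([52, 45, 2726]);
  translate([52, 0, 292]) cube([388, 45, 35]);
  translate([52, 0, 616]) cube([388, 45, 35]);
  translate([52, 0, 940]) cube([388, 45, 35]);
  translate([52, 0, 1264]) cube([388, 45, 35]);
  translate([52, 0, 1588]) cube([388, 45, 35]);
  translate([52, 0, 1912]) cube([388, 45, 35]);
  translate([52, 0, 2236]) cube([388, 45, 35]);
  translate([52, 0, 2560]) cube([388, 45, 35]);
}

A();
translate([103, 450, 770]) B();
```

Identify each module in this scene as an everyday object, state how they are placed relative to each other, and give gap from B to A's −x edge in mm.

The ladder's min-x is at 103; the table's min-x is 0; gap = 103 mm.

A is a table. B is a ladder. The ladder is on top of the table, centred. The gap from the ladder to the table's −x edge is 103 mm.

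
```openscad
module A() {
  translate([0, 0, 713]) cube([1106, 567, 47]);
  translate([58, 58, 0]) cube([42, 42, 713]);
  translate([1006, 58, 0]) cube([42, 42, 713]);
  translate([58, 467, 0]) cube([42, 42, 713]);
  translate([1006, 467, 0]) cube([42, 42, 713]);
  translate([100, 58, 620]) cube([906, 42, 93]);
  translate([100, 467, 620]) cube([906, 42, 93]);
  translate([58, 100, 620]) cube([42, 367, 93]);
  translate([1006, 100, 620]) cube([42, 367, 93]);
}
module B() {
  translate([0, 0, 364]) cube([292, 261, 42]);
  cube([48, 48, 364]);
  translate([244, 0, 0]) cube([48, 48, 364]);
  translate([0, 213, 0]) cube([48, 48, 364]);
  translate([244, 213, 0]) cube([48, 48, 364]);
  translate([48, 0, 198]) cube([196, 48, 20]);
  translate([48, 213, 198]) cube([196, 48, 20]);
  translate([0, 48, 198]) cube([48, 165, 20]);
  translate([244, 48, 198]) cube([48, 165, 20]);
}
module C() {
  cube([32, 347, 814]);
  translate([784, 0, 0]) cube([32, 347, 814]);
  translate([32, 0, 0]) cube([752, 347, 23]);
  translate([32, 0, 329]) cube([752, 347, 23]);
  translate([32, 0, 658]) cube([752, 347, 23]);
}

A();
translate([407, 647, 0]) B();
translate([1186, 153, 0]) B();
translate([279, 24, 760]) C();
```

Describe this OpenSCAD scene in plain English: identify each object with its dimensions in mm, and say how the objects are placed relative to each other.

A is a rectangular dining table. The top is 1106×567×47 mm with its upper surface at z = 760 mm. It stands on four 42×42 mm square legs, each inset 58 mm from the nearest pair of top edges, running from the floor to the underside of the top. Four apron rails, 42 mm thick and 93 mm tall, run between adjacent legs with their top edges flush with the underside of the top and their outer faces flush with the legs' outer faces.

B is a four-legged stool. The seat is 292×261 mm, 42 mm thick, top at z = 406 mm. It stands on four square legs, each 48×48 mm in cross-section, from z = 0 to the seat underside, each flush with a corner of the seat. Four stretchers, 48 mm wide and 20 mm tall, connect adjacent legs with their undersides at z = 198 mm, each running between the inner faces of the legs it joins and aligned with the legs' outer faces on the other axis.

C is a bookshelf 816 mm wide overall, 347 mm deep and 814 mm tall. The two sides are 32 mm thick vertical panels. 3 horizontal shelves of 23 mm thickness span between the inner faces of the sides; the lowest shelf sits on the floor and shelves are stacked with a clear vertical gap of 306 mm between each pair.

Two stools sit around the table at the +y, +x sides. The bookshelf is on top of the table.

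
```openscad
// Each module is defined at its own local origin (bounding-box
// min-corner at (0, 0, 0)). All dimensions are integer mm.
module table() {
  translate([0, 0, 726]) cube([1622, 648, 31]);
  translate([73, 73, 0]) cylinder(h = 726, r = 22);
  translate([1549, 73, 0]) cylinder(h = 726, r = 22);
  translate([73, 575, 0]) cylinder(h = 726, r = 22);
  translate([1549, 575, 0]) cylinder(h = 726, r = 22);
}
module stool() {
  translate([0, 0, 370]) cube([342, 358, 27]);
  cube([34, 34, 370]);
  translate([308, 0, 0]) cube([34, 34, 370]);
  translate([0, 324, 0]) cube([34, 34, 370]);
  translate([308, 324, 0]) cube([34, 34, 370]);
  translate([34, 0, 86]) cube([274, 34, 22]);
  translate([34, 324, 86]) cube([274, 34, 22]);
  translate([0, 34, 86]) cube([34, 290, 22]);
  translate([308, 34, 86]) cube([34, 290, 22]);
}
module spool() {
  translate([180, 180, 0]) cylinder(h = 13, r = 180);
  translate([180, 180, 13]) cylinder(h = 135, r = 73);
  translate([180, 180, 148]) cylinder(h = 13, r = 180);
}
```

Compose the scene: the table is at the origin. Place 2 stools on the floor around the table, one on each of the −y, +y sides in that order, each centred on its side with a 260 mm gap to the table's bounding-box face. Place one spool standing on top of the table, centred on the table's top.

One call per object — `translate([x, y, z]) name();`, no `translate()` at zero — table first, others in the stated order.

table();
translate([640, -618, 0]) stool();
translate([640, 908, 0]) stool();
translate([631, 144, 757]) spool();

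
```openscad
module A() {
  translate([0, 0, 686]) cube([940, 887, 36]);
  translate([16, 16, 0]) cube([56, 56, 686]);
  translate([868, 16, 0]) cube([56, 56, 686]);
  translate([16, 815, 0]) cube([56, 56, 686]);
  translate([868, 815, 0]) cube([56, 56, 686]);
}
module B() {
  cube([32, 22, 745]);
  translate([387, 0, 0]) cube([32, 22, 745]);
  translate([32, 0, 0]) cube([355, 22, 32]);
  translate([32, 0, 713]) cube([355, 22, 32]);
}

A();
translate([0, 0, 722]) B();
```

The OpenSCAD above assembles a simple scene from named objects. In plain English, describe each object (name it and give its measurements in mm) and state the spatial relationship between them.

A is a rectangular dining table. The top is 940×887×36 mm with its upper surface at z = 722 mm. It stands on four 56×56 mm square legs, each inset 16 mm from the nearest pair of top edges, running from the floor to the underside of the top.

B is a picture frame with a 355×681 mm rectangular opening (x by z) and a uniform 32 mm border on every side. Frame depth is 22 mm along y. It is built from two vertical stiles running the full outside height and two horizontal rails spanning the gap between the stiles.

The picture frame is on top of the table.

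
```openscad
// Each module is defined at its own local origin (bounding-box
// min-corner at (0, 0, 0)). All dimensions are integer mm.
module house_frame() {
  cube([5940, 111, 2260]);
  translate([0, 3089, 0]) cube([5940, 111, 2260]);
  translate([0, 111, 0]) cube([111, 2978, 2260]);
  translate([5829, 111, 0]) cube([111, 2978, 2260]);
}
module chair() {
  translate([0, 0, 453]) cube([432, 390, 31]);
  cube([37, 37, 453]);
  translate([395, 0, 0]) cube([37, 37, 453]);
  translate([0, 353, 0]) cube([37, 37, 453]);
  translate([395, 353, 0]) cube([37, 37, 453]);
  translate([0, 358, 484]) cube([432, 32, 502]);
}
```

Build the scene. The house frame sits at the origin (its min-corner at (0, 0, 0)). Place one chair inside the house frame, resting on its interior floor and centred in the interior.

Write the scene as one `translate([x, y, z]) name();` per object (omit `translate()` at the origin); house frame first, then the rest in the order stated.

house_frame();
translate([2754, 1405, 0]) chair();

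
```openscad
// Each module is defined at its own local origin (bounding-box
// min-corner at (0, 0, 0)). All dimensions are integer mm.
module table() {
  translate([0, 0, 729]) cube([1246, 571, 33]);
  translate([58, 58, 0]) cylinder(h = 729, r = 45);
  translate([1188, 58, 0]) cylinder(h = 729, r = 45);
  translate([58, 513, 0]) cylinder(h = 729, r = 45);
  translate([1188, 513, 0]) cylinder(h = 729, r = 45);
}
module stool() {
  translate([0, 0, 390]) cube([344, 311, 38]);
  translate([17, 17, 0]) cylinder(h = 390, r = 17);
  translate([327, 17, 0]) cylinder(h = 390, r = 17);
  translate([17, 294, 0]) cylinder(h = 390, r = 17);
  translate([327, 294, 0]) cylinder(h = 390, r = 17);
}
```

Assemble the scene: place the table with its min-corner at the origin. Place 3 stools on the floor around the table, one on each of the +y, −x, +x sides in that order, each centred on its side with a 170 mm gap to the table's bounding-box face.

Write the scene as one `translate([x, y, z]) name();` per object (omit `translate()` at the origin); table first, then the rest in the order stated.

table();
translate([451, 741, 0]) stool();
translate([-514, 130, 0]) stool();
translate([1416, 130, 0]) stool();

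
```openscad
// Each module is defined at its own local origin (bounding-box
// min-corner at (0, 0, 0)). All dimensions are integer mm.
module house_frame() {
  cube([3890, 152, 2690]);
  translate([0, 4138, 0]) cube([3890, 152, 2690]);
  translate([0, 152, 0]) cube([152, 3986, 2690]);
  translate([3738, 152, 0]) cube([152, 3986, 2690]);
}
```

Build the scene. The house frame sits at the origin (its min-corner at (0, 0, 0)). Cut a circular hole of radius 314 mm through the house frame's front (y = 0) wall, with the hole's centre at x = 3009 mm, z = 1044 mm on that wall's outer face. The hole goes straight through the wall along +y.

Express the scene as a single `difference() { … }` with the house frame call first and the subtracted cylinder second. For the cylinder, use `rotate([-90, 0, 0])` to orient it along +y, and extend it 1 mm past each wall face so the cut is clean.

difference() {
  house_frame();
  translate([3009, -1, 1044]) rotate([-90, 0, 0]) cylinder(h = 154, r = 314);
}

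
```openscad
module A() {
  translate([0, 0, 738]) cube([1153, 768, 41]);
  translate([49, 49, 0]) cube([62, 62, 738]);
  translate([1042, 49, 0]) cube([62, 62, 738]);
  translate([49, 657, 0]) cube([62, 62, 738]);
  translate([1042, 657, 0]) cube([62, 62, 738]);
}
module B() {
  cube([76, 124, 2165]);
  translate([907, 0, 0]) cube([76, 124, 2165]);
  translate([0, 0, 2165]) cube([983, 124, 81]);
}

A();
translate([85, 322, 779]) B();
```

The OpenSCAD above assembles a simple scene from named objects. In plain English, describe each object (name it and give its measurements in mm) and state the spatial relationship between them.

A is a table with a 1153×768 mm rectangular top, 41 mm thick, top surface at z = 779 mm, supported by four 62×62 mm square legs, each inset 49 mm from the nearest pair of top edges, running from the floor.

B is a rectangular door frame: two vertical jambs of 76×124 mm section, 2165 mm tall, with a clear opening 831 mm wide between their inner faces. A header 81 mm tall and 124 mm deep lies on top of the jambs and spans the full outside width.

The door frame is on top of the table, centred.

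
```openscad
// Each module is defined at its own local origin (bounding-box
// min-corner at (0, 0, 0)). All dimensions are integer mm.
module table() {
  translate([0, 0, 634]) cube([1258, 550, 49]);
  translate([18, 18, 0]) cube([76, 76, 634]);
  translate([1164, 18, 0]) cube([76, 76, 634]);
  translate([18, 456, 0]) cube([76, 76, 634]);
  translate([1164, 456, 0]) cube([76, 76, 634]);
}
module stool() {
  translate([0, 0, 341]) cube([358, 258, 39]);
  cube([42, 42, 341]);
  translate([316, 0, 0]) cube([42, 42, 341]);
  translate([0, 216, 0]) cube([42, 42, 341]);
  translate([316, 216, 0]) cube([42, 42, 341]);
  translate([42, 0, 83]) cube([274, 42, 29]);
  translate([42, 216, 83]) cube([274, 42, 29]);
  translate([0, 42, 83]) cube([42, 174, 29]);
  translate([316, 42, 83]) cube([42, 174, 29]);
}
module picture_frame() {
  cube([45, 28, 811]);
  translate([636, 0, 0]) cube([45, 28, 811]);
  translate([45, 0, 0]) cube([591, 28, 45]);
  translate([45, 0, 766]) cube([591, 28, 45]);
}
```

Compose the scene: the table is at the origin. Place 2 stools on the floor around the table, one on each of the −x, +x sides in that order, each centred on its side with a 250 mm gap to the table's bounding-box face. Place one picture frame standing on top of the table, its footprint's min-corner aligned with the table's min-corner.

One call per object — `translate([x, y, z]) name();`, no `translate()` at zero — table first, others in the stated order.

table();
translate([-608, 146, 0]) stool();
translate([1508, 146, 0]) stool();
translate([0, 0, 683]) picture_frame();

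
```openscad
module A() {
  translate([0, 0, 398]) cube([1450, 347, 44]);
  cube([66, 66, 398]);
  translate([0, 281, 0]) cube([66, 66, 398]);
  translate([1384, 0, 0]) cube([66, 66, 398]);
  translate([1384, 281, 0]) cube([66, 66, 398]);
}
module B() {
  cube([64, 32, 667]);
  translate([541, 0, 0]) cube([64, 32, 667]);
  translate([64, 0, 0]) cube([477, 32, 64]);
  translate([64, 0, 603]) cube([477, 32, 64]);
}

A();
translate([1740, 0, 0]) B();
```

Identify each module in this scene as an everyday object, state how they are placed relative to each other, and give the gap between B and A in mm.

The picture frame's nearest face is 290 mm from the bench's +x face.

A is a bench. B is a picture frame. The picture frame is on the floor beside the bench on its +x side. The gap between the picture frame and the bench is 290 mm.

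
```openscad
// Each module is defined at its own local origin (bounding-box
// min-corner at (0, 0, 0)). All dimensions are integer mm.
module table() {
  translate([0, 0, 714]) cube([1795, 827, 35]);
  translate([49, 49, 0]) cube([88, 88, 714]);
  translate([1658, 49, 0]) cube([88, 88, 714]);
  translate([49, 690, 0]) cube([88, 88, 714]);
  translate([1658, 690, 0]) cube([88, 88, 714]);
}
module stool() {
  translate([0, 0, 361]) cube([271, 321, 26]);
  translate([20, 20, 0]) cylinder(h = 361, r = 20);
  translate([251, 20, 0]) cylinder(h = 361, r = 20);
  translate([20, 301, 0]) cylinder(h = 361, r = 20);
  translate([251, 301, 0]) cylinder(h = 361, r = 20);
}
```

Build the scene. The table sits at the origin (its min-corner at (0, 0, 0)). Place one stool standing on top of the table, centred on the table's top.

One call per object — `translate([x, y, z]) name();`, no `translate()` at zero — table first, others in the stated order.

table();
translate([762, 253, 749]) stool();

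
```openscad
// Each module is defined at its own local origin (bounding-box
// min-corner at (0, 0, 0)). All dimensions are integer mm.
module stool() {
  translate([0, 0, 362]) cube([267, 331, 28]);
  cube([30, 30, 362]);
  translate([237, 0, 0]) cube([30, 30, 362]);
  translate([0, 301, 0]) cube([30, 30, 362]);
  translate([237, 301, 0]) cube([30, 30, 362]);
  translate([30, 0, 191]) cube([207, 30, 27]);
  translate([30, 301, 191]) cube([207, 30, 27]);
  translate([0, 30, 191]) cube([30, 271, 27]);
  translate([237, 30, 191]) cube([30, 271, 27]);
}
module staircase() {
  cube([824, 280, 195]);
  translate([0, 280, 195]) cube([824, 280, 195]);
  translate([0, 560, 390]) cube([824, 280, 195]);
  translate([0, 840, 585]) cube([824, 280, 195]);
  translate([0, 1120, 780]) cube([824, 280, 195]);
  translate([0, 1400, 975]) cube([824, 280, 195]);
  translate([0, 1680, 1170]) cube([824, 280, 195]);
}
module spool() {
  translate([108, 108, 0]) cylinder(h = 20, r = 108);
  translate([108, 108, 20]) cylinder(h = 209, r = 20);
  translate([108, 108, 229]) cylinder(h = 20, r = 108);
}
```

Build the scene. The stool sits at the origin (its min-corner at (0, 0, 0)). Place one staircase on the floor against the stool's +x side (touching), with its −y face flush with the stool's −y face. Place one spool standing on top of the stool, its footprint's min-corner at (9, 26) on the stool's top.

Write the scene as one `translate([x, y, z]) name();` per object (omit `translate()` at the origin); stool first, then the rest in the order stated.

stool();
translate([267, 0, 0]) staircase();
translate([9, 26, 390]) spool();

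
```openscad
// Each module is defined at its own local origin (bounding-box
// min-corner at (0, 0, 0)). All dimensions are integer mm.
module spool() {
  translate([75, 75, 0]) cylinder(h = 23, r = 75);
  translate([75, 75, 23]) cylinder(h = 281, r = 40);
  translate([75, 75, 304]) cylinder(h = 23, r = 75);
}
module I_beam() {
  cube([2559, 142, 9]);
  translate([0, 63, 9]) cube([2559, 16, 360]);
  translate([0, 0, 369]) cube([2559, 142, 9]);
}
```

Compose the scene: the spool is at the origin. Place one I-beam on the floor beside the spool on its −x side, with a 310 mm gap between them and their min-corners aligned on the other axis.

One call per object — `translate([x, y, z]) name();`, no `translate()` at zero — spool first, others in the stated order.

spool();
translate([-2869, 0, 0]) I_beam();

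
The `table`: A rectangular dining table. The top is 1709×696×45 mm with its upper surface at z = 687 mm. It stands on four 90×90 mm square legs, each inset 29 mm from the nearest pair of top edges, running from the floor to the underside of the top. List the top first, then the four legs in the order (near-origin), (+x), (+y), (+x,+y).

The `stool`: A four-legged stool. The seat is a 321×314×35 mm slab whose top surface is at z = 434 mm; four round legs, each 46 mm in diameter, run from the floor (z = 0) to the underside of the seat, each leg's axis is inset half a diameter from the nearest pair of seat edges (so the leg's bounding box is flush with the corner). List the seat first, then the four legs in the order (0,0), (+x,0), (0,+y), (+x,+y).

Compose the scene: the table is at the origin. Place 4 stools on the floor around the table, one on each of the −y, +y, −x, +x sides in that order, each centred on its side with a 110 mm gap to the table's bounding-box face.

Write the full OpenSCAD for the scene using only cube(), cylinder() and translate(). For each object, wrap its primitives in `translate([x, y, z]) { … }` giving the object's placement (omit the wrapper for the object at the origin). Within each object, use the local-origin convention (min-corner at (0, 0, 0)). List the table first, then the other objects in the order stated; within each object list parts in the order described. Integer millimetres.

translate([0, 0, 642]) cube([1709, 696, 45]);
translate([29, 29, 0]) cube([90, 90, 642]);
translate([1590, 29, 0]) cube([90, 90, 642]);
translate([29, 577, 0]) cube([90, 90, 642]);
translate([1590, 577, 0]) cube([90, 90, 642]);
translate([694, -424, 0]) {
  translate([0, 0, 399]) cube([321, 314, 35]);
  translate([23, 23, 0]) cylinder(h = 399, r = 23);
  translate([298, 23, 0]) cylinder(h = 399, r = 23);
  translate([23, 291, 0]) cylinder(h = 399, r = 23);
  translate([298, 291, 0]) cylinder(h = 399, r = 23);
}
translate([694, 806, 0]) {
  translate([0, 0, 399]) cube([321, 314, 35]);
  translate([23, 23, 0]) cylinder(h = 399, r = 23);
  translate([298, 23, 0]) cylinder(h = 399, r = 23);
  translate([23, 291, 0]) cylinder(h = 399, r = 23);
  translate([298, 291, 0]) cylinder(h = 399, r = 23);
}
translate([-431, 191, 0]) {
  translate([0, 0, 399]) cube([321, 314, 35]);
  translate([23, 23, 0]) cylinder(h = 399, r = 23);
  translate([298, 23, 0]) cylinder(h = 399, r = 23);
  translate([23, 291, 0]) cylinder(h = 399, r = 23);
  translate([298, 291, 0]) cylinder(h = 399, r = 23);
}
translate([1819, 191, 0]) {
  translate([0, 0, 399]) cube([321, 314, 35]);
  translate([23, 23, 0]) cylinder(h = 399, r = 23);
  translate([298, 23, 0]) cylinder(h = 399, r = 23);
  translate([23, 291, 0]) cylinder(h = 399, r = 23);
  translate([298, 291, 0]) cylinder(h = 399, r = 23);
}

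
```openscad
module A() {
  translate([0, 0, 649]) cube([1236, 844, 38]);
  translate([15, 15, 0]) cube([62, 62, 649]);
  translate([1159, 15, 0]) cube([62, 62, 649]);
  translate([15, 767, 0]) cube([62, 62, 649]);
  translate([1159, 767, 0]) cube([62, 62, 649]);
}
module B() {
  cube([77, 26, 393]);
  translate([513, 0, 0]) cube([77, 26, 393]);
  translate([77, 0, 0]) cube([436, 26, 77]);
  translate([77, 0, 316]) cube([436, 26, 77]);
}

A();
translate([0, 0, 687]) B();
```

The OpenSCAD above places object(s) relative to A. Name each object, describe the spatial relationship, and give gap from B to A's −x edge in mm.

The picture frame's min-x is at 0; the table's min-x is 0; gap = 0 mm.

A is a table. B is a picture frame. The picture frame is on top of the table. The gap from the picture frame to the table's −x edge is 0 mm.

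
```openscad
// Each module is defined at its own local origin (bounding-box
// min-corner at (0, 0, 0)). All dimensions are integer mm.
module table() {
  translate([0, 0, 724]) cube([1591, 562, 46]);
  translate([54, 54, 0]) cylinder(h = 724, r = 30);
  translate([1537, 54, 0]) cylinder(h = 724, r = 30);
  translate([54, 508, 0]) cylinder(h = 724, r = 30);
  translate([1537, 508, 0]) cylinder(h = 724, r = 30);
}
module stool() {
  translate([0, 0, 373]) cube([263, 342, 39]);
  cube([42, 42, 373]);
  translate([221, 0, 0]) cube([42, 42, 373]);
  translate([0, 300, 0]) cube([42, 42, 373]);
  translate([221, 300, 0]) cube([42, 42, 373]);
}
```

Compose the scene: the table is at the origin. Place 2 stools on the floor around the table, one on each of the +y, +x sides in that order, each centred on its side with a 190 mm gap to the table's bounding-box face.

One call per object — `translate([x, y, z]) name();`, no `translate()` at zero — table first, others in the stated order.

table();
translate([664, 752, 0]) stool();
translate([1781, 110, 0]) stool();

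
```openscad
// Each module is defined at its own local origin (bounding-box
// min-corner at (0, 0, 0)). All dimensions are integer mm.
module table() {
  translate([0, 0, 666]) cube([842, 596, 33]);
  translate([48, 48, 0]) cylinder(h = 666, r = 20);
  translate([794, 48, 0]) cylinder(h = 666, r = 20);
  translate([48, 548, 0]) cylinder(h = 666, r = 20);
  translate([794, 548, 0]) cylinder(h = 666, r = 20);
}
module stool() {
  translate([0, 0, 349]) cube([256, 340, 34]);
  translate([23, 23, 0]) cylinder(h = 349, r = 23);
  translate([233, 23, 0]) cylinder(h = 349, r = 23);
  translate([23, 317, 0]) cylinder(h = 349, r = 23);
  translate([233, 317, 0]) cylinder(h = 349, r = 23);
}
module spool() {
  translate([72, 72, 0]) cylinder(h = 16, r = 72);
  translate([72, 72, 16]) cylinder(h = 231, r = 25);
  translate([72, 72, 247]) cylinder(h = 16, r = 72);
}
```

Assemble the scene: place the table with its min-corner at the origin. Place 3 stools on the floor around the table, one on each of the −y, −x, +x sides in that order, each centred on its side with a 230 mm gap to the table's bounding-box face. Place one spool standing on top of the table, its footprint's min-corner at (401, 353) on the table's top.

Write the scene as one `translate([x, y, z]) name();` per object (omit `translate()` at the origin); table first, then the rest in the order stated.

table();
translate([293, -570, 0]) stool();
translate([-486, 128, 0]) stool();
translate([1072, 128, 0]) stool();
translate([401, 353, 699]) spool();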